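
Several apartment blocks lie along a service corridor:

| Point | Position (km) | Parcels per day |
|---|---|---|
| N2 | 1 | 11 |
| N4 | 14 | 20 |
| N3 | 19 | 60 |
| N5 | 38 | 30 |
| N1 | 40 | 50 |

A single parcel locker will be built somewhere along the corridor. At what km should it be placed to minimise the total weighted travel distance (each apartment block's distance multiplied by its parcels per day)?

For a sum of weighted absolute distances on a line, the optimum is the weighted median (not the mean). Total weight W = 171; half-weight = 85.5.
Sort by position and accumulate weight:
  km 1 (N2, w=11) → cum 11
  km 14 (N4, w=20) → cum 31
  km 19 (N3, w=60) → cum 91  ≥ 85.5 → median here
  km 38 (N5, w=30) → cum 121
  km 40 (N1, w=50) → cum 171
Optimal location: km 19.

x = 19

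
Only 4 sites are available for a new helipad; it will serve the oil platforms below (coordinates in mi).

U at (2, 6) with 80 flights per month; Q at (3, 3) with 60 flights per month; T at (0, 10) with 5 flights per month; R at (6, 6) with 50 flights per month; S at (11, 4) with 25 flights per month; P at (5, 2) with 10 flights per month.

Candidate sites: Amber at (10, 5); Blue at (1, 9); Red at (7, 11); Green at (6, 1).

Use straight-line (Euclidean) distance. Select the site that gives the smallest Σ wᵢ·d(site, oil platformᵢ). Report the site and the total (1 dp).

Green, total 1192.6 mi

Total weighted distance at each candidate:
  Amber (10, 5): total = 1437.5
  Blue (1, 9): total = 1291.2
  Red (7, 11): total = 1686.4
  Green (6, 1): total = 1192.6
Minimum is at Green with total 1192.6 mi.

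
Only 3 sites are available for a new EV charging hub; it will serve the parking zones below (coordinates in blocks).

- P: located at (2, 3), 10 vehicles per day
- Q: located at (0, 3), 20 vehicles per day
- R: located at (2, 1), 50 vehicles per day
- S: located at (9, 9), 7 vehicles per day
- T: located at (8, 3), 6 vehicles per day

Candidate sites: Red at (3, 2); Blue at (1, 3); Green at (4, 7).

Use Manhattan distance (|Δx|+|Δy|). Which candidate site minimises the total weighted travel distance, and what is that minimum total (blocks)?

Blue, total 320 blocks

Total weighted distance at each candidate:
  Red (3, 2): total = 327
  Blue (1, 3): total = 320
  Green (4, 7): total = 717
Minimum is at Blue with total 320 blocks.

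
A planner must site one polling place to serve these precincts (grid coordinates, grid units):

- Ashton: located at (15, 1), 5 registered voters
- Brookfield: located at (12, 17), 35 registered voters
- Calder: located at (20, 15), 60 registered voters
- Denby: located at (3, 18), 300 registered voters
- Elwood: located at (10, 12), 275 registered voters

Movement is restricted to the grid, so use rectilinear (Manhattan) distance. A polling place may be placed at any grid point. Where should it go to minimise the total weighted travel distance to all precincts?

Manhattan distance separates: Σwᵢ(|x−xᵢ|+|y−yᵢ|) = Σwᵢ|x−xᵢ| + Σwᵢ|y−yᵢ|, so x and y are optimised independently as 1-D weighted medians.
Total weight W = 675; half = 337.5.
x-coordinate, sorted with cumulative weight:
  x=3 (Denby, w=300) cum 300
  x=10 (Elwood, w=275) cum 575  ← median
  x=12 (Brookfield, w=35) cum 610
  x=15 (Ashton, w=5) cum 615
  x=20 (Calder, w=60) cum 675
⇒ x* = 10
y-coordinate, sorted with cumulative weight:
  y=1 (Ashton, w=5) cum 5
  y=12 (Elwood, w=275) cum 280
  y=15 (Calder, w=60) cum 340  ← median
  y=17 (Brookfield, w=35) cum 375
  y=18 (Denby, w=300) cum 675
⇒ y* = 15

(10, 15)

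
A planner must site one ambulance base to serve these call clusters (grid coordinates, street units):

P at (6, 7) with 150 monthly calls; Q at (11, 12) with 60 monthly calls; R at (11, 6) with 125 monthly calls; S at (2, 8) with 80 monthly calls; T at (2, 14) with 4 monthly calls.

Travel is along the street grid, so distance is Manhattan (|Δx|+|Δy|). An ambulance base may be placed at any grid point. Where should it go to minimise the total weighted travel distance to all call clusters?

(6, 7)

Manhattan distance separates: Σwᵢ(|x−xᵢ|+|y−yᵢ|) = Σwᵢ|x−xᵢ| + Σwᵢ|y−yᵢ|, so x and y are optimised independently as 1-D weighted medians.
Total weight W = 419; half = 209.5.
x-coordinate, sorted with cumulative weight:
  x=2 (S, w=80) cum 80
  x=2 (T, w=4) cum 84
  x=6 (P, w=150) cum 234  ← median
  x=11 (Q, w=60) cum 294
  x=11 (R, w=125) cum 419
⇒ x* = 6
y-coordinate, sorted with cumulative weight:
  y=6 (R, w=125) cum 125
  y=7 (P, w=150) cum 275  ← median
  y=8 (S, w=80) cum 355
  y=12 (Q, w=60) cum 415
  y=14 (T, w=4) cum 419
⇒ y* = 7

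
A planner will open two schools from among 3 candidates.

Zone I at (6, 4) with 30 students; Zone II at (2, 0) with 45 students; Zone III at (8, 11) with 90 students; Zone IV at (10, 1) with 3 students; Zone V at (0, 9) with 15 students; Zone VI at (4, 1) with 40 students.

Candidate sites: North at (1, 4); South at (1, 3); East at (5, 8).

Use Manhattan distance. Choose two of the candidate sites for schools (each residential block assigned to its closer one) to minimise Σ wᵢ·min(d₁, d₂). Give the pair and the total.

{South, East}, total 1193

Evaluate every pair (each demand assigned to the nearer of the two):
  {South, East}: total = 1193
  {North, East}: total = 1281
  {North, South}: total = 1913
Best pair: {South, East} with total 1193.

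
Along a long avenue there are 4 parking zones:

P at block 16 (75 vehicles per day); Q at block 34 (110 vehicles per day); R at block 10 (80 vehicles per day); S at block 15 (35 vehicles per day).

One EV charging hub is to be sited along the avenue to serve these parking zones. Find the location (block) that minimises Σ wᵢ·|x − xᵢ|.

x = 16

For a sum of weighted absolute distances on a line, the optimum is the weighted median (not the mean). Total weight W = 300; half-weight = 150.
Sort by position and accumulate weight:
  block 10 (R, w=80) → cum 80
  block 15 (S, w=35) → cum 115
  block 16 (P, w=75) → cum 190  ≥ 150 → median here
  block 34 (Q, w=110) → cum 300
Optimal location: block 16.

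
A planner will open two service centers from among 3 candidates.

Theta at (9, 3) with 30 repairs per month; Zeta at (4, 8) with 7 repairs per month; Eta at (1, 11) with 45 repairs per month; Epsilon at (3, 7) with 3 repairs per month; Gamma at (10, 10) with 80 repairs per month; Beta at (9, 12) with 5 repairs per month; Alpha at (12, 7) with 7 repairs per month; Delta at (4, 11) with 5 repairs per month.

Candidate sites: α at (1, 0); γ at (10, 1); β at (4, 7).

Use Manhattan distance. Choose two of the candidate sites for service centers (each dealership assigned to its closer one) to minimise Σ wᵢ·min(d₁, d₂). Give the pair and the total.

{γ, β}, total 1261

Evaluate every pair (each demand assigned to the nearer of the two):
  {γ, β}: total = 1261
  {α, β}: total = 1441
  {α, γ}: total = 1595
Best pair: {γ, β} with total 1261.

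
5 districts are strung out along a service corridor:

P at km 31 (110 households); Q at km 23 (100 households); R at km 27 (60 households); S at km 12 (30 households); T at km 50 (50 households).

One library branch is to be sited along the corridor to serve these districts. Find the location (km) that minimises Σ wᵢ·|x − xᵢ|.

For a sum of weighted absolute distances on a line, the optimum is the weighted median (not the mean). Total weight W = 350; half-weight = 175.
Sort by position and accumulate weight:
  km 12 (S, w=30) → cum 30
  km 23 (Q, w=100) → cum 130
  km 27 (R, w=60) → cum 190  ≥ 175 → median here
  km 31 (P, w=110) → cum 300
  km 50 (T, w=50) → cum 350
Optimal location: km 27.

x = 27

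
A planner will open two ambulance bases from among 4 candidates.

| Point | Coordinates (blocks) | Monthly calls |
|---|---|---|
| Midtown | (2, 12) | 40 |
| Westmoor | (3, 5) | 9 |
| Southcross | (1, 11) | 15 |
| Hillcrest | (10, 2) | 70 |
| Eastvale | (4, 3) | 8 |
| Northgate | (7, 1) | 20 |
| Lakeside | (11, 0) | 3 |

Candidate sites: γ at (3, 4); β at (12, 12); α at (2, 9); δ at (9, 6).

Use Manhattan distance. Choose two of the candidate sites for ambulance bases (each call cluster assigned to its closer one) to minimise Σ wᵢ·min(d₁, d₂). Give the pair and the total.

Evaluate every pair (each demand assigned to the nearer of the two):
  {α, δ}: total = 788
  {γ, α}: total = 996
  {γ, δ}: total = 1034
  {β, δ}: total = 1221
  {γ, β}: total = 1326
  {β, α}: total = 1413
Best pair: {α, δ} with total 788.

{α, δ}, total 788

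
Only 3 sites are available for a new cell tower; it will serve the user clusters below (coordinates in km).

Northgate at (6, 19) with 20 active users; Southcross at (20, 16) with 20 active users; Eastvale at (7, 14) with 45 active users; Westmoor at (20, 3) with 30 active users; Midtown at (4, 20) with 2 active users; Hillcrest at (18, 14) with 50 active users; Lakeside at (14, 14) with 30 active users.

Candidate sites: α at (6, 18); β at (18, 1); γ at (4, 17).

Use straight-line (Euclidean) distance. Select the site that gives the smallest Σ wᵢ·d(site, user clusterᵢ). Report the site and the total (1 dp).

α, total 2010.4 km

Total weighted distance at each candidate:
  α (6, 18): total = 2010.4
  β (18, 1): total = 2691.7
  γ (4, 17): total = 2241.0
Minimum is at α with total 2010.4 km.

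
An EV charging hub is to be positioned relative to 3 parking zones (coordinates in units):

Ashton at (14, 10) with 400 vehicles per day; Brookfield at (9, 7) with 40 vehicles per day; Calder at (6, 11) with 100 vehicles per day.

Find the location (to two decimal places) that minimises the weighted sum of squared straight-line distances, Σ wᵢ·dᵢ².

The minimiser of Σwᵢ‖p−pᵢ‖² is the weighted centroid p* = (Σwᵢpᵢ)/(Σwᵢ).
Σwᵢ = 540.
Σwᵢxᵢ = 400·14 + 40·9 + 100·6 = 6560.
Σwᵢyᵢ = 400·10 + 40·7 + 100·11 = 5380.
x* = 6560/540 = 12.15, y* = 5380/540 = 9.96.

(12.15, 9.96)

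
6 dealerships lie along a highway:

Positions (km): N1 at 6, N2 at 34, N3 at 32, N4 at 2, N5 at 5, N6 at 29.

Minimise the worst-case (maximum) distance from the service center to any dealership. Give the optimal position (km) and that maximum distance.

location 18, max distance 16

The 1-center on a line is the midpoint of the two extreme points: leftmost at 2, rightmost at 34.
Optimal location = (2 + 34)/2 = 18; maximum distance = (34 − 2)/2 = 16.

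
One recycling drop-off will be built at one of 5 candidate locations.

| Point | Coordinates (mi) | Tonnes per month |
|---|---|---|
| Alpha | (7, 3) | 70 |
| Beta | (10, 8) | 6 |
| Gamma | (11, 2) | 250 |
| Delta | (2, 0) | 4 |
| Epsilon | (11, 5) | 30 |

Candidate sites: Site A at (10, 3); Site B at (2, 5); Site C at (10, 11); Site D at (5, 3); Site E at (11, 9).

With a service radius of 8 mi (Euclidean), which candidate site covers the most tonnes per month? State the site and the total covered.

Coverage radius r = 8 mi; a point is covered iff (Δx)²+(Δy)² ≤ 8² = 64.
  Site A (10, 3): covers {Alpha, Beta, Gamma, Epsilon} → 356
  Site B (2, 5): covers {Alpha, Delta} → 74
  Site C (10, 11): covers {Beta, Epsilon} → 36
  Site D (5, 3): covers {Alpha, Beta, Gamma, Delta, Epsilon} → 360
  Site E (11, 9): covers {Alpha, Beta, Gamma, Epsilon} → 356
Maximum coverage at Site D: 360 tonnes per month.

Site D, covering 360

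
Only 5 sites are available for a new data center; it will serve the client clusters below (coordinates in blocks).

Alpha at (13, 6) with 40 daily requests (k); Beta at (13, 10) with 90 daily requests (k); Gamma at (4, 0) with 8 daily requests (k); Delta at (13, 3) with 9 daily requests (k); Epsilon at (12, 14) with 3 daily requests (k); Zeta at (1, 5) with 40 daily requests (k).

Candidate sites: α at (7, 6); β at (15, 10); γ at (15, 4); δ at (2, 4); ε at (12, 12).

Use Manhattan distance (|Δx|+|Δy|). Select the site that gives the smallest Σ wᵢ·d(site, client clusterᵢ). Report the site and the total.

β, total 1450 blocks

Total weighted distance at each candidate:
  α (7, 6): total = 1612
  β (15, 10): total = 1450
  γ (15, 4): total = 1666
  δ (2, 4): total = 2346
  ε (12, 12): total = 1526
Minimum is at β with total 1450 blocks.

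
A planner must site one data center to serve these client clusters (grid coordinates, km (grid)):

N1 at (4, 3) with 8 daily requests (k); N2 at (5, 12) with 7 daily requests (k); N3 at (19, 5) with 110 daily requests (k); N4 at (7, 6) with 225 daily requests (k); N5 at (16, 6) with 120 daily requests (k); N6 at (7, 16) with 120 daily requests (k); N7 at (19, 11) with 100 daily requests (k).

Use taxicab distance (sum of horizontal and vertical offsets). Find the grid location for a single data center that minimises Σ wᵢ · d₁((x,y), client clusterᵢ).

(7, 6)

Manhattan distance separates: Σwᵢ(|x−xᵢ|+|y−yᵢ|) = Σwᵢ|x−xᵢ| + Σwᵢ|y−yᵢ|, so x and y are optimised independently as 1-D weighted medians.
Total weight W = 690; half = 345.
x-coordinate, sorted with cumulative weight:
  x=4 (N1, w=8) cum 8
  x=5 (N2, w=7) cum 15
  x=7 (N4, w=225) cum 240
  x=7 (N6, w=120) cum 360  ← median
  x=16 (N5, w=120) cum 480
  x=19 (N3, w=110) cum 590
  x=19 (N7, w=100) cum 690
⇒ x* = 7
y-coordinate, sorted with cumulative weight:
  y=3 (N1, w=8) cum 8
  y=5 (N3, w=110) cum 118
  y=6 (N4, w=225) cum 343
  y=6 (N5, w=120) cum 463  ← median
  y=11 (N7, w=100) cum 563
  y=12 (N2, w=7) cum 570
  y=16 (N6, w=120) cum 690
⇒ y* = 6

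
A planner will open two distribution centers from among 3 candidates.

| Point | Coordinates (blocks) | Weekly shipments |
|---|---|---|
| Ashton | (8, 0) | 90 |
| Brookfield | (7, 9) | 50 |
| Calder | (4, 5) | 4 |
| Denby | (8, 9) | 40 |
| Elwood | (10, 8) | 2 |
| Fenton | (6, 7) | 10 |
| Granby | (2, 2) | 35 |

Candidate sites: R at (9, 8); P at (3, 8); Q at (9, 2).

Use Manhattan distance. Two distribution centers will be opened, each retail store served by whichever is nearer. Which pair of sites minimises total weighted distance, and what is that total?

Evaluate every pair (each demand assigned to the nearer of the two):
  {R, Q}: total = 819
  {P, Q}: total = 1075
  {R, P}: total = 1343
Best pair: {R, Q} with total 819.

{R, Q}, total 819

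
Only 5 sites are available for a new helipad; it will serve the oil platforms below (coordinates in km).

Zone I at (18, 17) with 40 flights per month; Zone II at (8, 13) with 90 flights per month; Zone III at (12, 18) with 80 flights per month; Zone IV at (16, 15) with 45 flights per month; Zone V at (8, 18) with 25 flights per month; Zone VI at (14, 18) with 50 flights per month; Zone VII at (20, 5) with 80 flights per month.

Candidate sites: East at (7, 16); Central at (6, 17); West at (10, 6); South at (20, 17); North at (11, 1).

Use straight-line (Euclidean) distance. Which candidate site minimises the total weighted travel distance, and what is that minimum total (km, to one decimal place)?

East, total 3347.0 km

Total weighted distance at each candidate:
  East (7, 16): total = 3347.0
  Central (6, 17): total = 3762.2
  West (10, 6): total = 4399.8
  South (20, 17): total = 3629.8
  North (11, 1): total = 5925.7
Minimum is at East with total 3347.0 km.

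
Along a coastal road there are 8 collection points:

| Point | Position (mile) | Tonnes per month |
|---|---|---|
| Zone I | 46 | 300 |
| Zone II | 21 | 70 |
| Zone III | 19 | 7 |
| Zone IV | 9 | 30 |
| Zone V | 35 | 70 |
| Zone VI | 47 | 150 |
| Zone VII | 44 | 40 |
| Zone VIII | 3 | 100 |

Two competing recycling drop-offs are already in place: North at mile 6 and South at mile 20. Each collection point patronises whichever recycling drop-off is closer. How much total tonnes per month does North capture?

The indifferent point is the midpoint (6+20)/2 = 13; collection points left of it (closer to North at 6) go to North, those right go to South.
  Zone VIII at 3 (w=100) → North
  Zone IV at 9 (w=30) → North
  Zone III at 19 (w=7) → South
  Zone II at 21 (w=70) → South
  Zone V at 35 (w=70) → South
  Zone VII at 44 (w=40) → South
  Zone I at 46 (w=300) → South
  Zone VI at 47 (w=150) → South
North captures 130; South captures 637.

130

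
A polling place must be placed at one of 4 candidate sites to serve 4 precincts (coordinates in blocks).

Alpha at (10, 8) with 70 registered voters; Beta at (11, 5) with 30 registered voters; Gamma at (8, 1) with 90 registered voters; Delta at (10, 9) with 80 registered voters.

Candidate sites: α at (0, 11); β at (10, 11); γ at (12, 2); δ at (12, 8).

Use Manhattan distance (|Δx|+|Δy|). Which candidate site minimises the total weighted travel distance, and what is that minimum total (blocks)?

δ, total 1490 blocks

Total weighted distance at each candidate:
  α (0, 11): total = 4000
  β (10, 11): total = 1660
  γ (12, 2): total = 1850
  δ (12, 8): total = 1490
Minimum is at δ with total 1490 blocks.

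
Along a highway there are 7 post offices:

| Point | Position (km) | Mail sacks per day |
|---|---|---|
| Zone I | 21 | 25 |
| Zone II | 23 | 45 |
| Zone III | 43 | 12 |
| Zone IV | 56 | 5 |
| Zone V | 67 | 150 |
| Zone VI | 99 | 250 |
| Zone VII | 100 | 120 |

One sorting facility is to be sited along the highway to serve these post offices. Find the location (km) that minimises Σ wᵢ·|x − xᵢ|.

x = 99

For a sum of weighted absolute distances on a line, the optimum is the weighted median (not the mean). Total weight W = 607; half-weight = 303.5.
Sort by position and accumulate weight:
  km 21 (Zone I, w=25) → cum 25
  km 23 (Zone II, w=45) → cum 70
  km 43 (Zone III, w=12) → cum 82
  km 56 (Zone IV, w=5) → cum 87
  km 67 (Zone V, w=150) → cum 237
  km 99 (Zone VI, w=250) → cum 487  ≥ 303.5 → median here
  km 100 (Zone VII, w=120) → cum 607
Optimal location: km 99.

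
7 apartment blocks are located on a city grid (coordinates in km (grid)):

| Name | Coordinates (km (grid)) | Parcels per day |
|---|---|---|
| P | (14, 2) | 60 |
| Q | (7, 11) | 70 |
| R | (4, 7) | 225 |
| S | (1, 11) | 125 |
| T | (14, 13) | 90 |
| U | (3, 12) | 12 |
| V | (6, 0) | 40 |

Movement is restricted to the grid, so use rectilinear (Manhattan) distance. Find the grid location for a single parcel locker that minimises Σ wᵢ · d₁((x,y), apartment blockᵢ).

Manhattan distance separates: Σwᵢ(|x−xᵢ|+|y−yᵢ|) = Σwᵢ|x−xᵢ| + Σwᵢ|y−yᵢ|, so x and y are optimised independently as 1-D weighted medians.
Total weight W = 622; half = 311.
x-coordinate, sorted with cumulative weight:
  x=1 (S, w=125) cum 125
  x=3 (U, w=12) cum 137
  x=4 (R, w=225) cum 362  ← median
  x=6 (V, w=40) cum 402
  x=7 (Q, w=70) cum 472
  x=14 (P, w=60) cum 532
  x=14 (T, w=90) cum 622
⇒ x* = 4
y-coordinate, sorted with cumulative weight:
  y=0 (V, w=40) cum 40
  y=2 (P, w=60) cum 100
  y=7 (R, w=225) cum 325  ← median
  y=11 (Q, w=70) cum 395
  y=11 (S, w=125) cum 520
  y=12 (U, w=12) cum 532
  y=13 (T, w=90) cum 622
⇒ y* = 7

(4, 7)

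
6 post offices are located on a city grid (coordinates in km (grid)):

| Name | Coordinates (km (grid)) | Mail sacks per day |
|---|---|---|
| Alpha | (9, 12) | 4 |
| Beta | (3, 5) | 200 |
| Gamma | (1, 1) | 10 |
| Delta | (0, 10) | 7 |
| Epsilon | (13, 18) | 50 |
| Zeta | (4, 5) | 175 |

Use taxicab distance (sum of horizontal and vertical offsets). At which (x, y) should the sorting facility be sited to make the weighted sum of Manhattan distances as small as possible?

(4, 5)

Manhattan distance separates: Σwᵢ(|x−xᵢ|+|y−yᵢ|) = Σwᵢ|x−xᵢ| + Σwᵢ|y−yᵢ|, so x and y are optimised independently as 1-D weighted medians.
Total weight W = 446; half = 223.
x-coordinate, sorted with cumulative weight:
  x=0 (Delta, w=7) cum 7
  x=1 (Gamma, w=10) cum 17
  x=3 (Beta, w=200) cum 217
  x=4 (Zeta, w=175) cum 392  ← median
  x=9 (Alpha, w=4) cum 396
  x=13 (Epsilon, w=50) cum 446
⇒ x* = 4
y-coordinate, sorted with cumulative weight:
  y=1 (Gamma, w=10) cum 10
  y=5 (Beta, w=200) cum 210
  y=5 (Zeta, w=175) cum 385  ← median
  y=10 (Delta, w=7) cum 392
  y=12 (Alpha, w=4) cum 396
  y=18 (Epsilon, w=50) cum 446
⇒ y* = 5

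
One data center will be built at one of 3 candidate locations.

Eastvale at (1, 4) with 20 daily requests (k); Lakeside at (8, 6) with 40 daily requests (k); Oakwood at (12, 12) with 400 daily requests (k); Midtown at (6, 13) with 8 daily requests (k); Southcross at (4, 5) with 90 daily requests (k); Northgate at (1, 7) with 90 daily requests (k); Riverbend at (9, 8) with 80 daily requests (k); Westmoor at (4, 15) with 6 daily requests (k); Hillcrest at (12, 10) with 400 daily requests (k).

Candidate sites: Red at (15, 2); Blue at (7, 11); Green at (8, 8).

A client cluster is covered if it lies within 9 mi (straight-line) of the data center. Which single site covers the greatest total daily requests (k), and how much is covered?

Green, covering 1134

Coverage radius r = 9 mi; a point is covered iff (Δx)²+(Δy)² ≤ 9² = 81.
  Red (15, 2): covers {Lakeside, Riverbend, Hillcrest} → 520
  Blue (7, 11): covers {Lakeside, Oakwood, Midtown, Southcross, Northgate, Riverbend, Westmoor, Hillcrest} → 1114
  Green (8, 8): covers {Eastvale, Lakeside, Oakwood, Midtown, Southcross, Northgate, Riverbend, Westmoor, Hillcrest} → 1134
Maximum coverage at Green: 1134 daily requests (k).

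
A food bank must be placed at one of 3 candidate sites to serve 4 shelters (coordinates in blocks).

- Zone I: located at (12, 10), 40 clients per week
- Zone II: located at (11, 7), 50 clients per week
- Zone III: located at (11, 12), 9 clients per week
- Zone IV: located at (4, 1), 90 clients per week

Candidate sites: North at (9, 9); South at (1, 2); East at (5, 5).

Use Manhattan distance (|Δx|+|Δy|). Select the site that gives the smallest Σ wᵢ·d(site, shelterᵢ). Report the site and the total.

East, total 1447 blocks

Total weighted distance at each candidate:
  North (9, 9): total = 1575
  South (1, 2): total = 2050
  East (5, 5): total = 1447
Minimum is at East with total 1447 blocks.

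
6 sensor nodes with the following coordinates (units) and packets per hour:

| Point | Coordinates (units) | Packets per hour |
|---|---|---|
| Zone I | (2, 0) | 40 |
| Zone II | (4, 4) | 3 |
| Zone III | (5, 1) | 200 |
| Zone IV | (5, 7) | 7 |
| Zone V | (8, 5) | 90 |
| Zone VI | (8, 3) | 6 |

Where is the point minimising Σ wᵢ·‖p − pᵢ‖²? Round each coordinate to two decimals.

(5.48, 2.11)

The minimiser of Σwᵢ‖p−pᵢ‖² is the weighted centroid p* = (Σwᵢpᵢ)/(Σwᵢ).
Σwᵢ = 346.
Σwᵢxᵢ = 40·2 + 3·4 + 200·5 + 7·5 + 90·8 + 6·8 = 1895.
Σwᵢyᵢ = 40·0 + 3·4 + 200·1 + 7·7 + 90·5 + 6·3 = 729.
x* = 1895/346 = 5.48, y* = 729/346 = 2.11.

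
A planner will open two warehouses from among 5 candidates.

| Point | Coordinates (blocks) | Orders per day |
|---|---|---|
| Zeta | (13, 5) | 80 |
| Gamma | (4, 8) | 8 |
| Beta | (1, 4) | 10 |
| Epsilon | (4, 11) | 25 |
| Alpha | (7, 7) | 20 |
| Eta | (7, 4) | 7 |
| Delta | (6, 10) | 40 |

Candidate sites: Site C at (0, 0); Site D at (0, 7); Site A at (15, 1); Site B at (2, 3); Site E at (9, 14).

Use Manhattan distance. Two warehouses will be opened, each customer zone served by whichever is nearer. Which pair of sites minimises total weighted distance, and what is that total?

Evaluate every pair (each demand assigned to the nearer of the two):
  {Site D, Site A}: total = 1330
  {Site A, Site B}: total = 1468
  {Site A, Site E}: total = 1475
  {Site D, Site E}: total = 1810
  {Site B, Site E}: total = 1818
  {Site D, Site B}: total = 1842
  {Site C, Site E}: total = 1915
  {Site C, Site A}: total = 1998
  {Site C, Site B}: total = 2028
  {Site C, Site D}: total = 2050
Best pair: {Site D, Site A} with total 1330.

{Site D, Site A}, total 1330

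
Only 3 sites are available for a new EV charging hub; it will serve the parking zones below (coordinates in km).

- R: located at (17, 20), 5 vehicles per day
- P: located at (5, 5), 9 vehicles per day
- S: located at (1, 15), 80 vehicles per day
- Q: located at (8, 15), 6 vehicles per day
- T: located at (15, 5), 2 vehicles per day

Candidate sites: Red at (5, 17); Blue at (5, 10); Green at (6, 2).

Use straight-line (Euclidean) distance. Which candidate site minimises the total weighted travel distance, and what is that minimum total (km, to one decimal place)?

Red, total 580.5 km

Total weighted distance at each candidate:
  Red (5, 17): total = 580.5
  Blue (5, 10): total = 692.7
  Green (6, 2): total = 1346.1
Minimum is at Red with total 580.5 km.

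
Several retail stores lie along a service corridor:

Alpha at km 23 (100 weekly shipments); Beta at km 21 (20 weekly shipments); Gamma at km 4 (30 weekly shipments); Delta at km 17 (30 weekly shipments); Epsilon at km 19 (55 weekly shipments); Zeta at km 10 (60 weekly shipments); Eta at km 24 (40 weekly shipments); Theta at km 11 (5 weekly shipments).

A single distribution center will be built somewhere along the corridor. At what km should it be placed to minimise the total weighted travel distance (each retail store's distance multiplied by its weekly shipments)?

x = 19

For a sum of weighted absolute distances on a line, the optimum is the weighted median (not the mean). Total weight W = 340; half-weight = 170.
Sort by position and accumulate weight:
  km 4 (Gamma, w=30) → cum 30
  km 10 (Zeta, w=60) → cum 90
  km 11 (Theta, w=5) → cum 95
  km 17 (Delta, w=30) → cum 125
  km 19 (Epsilon, w=55) → cum 180  ≥ 170 → median here
  km 21 (Beta, w=20) → cum 200
  km 23 (Alpha, w=100) → cum 300
  km 24 (Eta, w=40) → cum 340
Optimal location: km 19.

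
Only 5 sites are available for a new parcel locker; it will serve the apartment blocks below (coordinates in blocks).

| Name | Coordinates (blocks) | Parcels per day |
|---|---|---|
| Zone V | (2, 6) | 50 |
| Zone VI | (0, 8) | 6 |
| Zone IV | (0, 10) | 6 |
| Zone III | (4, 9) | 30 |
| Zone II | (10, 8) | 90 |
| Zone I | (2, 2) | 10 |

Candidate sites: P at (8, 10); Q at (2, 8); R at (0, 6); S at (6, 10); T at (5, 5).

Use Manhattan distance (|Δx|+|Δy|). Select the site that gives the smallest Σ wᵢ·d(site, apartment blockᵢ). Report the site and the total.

Total weighted distance at each candidate:
  P (8, 10): total = 1258
  Q (2, 8): total = 1006
  R (0, 6): total = 1486
  S (6, 10): total = 1234
  T (5, 5): total = 1238
Minimum is at Q with total 1006 blocks.

Q, total 1006 blocks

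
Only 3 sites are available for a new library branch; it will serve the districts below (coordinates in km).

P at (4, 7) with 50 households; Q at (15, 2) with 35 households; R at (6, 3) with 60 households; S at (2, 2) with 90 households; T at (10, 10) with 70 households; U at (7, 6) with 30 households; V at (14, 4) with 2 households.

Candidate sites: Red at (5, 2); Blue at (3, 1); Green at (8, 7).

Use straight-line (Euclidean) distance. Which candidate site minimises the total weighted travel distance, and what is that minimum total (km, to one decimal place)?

Total weighted distance at each candidate:
  Red (5, 2): total = 1772.8
  Blue (3, 1): total = 2082.2
  Green (8, 7): total = 1780.6
Minimum is at Red with total 1772.8 km.

Red, total 1772.8 km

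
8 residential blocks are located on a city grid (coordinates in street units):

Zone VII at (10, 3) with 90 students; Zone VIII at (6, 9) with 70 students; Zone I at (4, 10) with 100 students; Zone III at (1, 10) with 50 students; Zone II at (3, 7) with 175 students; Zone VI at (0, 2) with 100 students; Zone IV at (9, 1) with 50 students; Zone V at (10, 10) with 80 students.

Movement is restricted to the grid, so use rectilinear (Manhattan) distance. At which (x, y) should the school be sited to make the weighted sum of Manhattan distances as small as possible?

(4, 7)

Manhattan distance separates: Σwᵢ(|x−xᵢ|+|y−yᵢ|) = Σwᵢ|x−xᵢ| + Σwᵢ|y−yᵢ|, so x and y are optimised independently as 1-D weighted medians.
Total weight W = 715; half = 357.5.
x-coordinate, sorted with cumulative weight:
  x=0 (Zone VI, w=100) cum 100
  x=1 (Zone III, w=50) cum 150
  x=3 (Zone II, w=175) cum 325
  x=4 (Zone I, w=100) cum 425  ← median
  x=6 (Zone VIII, w=70) cum 495
  x=9 (Zone IV, w=50) cum 545
  x=10 (Zone VII, w=90) cum 635
  x=10 (Zone V, w=80) cum 715
⇒ x* = 4
y-coordinate, sorted with cumulative weight:
  y=1 (Zone IV, w=50) cum 50
  y=2 (Zone VI, w=100) cum 150
  y=3 (Zone VII, w=90) cum 240
  y=7 (Zone II, w=175) cum 415  ← median
  y=9 (Zone VIII, w=70) cum 485
  y=10 (Zone I, w=100) cum 585
  y=10 (Zone III, w=50) cum 635
  y=10 (Zone V, w=80) cum 715
⇒ y* = 7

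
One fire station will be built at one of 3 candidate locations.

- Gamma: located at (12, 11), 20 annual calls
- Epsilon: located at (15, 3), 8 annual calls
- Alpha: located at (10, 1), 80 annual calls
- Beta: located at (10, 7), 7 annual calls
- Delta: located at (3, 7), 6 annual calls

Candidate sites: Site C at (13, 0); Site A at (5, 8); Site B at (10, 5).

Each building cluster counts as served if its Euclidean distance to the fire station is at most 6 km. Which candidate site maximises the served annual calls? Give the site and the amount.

Coverage radius r = 6 km; a point is covered iff (Δx)²+(Δy)² ≤ 6² = 36.
  Site C (13, 0): covers {Epsilon, Alpha} → 88
  Site A (5, 8): covers {Beta, Delta} → 13
  Site B (10, 5): covers {Epsilon, Alpha, Beta} → 95
Maximum coverage at Site B: 95 annual calls.

Site B, covering 95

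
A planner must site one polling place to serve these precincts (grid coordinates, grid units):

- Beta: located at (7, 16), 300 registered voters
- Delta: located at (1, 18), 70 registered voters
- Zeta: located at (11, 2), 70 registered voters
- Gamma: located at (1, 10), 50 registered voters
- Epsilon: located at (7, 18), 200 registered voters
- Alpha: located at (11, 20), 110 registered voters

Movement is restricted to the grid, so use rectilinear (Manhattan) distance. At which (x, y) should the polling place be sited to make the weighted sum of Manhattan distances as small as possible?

(7, 16)

Manhattan distance separates: Σwᵢ(|x−xᵢ|+|y−yᵢ|) = Σwᵢ|x−xᵢ| + Σwᵢ|y−yᵢ|, so x and y are optimised independently as 1-D weighted medians.
Total weight W = 800; half = 400.
x-coordinate, sorted with cumulative weight:
  x=1 (Delta, w=70) cum 70
  x=1 (Gamma, w=50) cum 120
  x=7 (Beta, w=300) cum 420  ← median
  x=7 (Epsilon, w=200) cum 620
  x=11 (Zeta, w=70) cum 690
  x=11 (Alpha, w=110) cum 800
⇒ x* = 7
y-coordinate, sorted with cumulative weight:
  y=2 (Zeta, w=70) cum 70
  y=10 (Gamma, w=50) cum 120
  y=16 (Beta, w=300) cum 420  ← median
  y=18 (Delta, w=70) cum 490
  y=18 (Epsilon, w=200) cum 690
  y=20 (Alpha, w=110) cum 800
⇒ y* = 16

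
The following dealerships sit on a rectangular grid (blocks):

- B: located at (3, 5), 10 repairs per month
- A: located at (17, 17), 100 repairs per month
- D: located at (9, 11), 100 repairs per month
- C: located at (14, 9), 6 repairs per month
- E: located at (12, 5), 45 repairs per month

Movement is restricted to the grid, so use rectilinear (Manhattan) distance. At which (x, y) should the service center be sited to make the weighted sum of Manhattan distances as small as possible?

Manhattan distance separates: Σwᵢ(|x−xᵢ|+|y−yᵢ|) = Σwᵢ|x−xᵢ| + Σwᵢ|y−yᵢ|, so x and y are optimised independently as 1-D weighted medians.
Total weight W = 261; half = 130.5.
x-coordinate, sorted with cumulative weight:
  x=3 (B, w=10) cum 10
  x=9 (D, w=100) cum 110
  x=12 (E, w=45) cum 155  ← median
  x=14 (C, w=6) cum 161
  x=17 (A, w=100) cum 261
⇒ x* = 12
y-coordinate, sorted with cumulative weight:
  y=5 (B, w=10) cum 10
  y=5 (E, w=45) cum 55
  y=9 (C, w=6) cum 61
  y=11 (D, w=100) cum 161  ← median
  y=17 (A, w=100) cum 261
⇒ y* = 11

(12, 11)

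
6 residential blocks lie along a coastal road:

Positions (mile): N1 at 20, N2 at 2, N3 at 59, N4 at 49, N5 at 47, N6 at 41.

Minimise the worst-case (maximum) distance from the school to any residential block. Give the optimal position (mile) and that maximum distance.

location 30.5, max distance 28.5

The 1-center on a line is the midpoint of the two extreme points: leftmost at 2, rightmost at 59.
Optimal location = (2 + 59)/2 = 30.5; maximum distance = (59 − 2)/2 = 28.5.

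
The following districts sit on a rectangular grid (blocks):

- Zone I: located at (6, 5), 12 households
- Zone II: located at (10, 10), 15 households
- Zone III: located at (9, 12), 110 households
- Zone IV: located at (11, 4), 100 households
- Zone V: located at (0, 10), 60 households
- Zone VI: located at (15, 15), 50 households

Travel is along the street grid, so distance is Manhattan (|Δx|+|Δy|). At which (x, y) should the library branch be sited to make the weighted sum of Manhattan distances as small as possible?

(9, 10)

Manhattan distance separates: Σwᵢ(|x−xᵢ|+|y−yᵢ|) = Σwᵢ|x−xᵢ| + Σwᵢ|y−yᵢ|, so x and y are optimised independently as 1-D weighted medians.
Total weight W = 347; half = 173.5.
x-coordinate, sorted with cumulative weight:
  x=0 (Zone V, w=60) cum 60
  x=6 (Zone I, w=12) cum 72
  x=9 (Zone III, w=110) cum 182  ← median
  x=10 (Zone II, w=15) cum 197
  x=11 (Zone IV, w=100) cum 297
  x=15 (Zone VI, w=50) cum 347
⇒ x* = 9
y-coordinate, sorted with cumulative weight:
  y=4 (Zone IV, w=100) cum 100
  y=5 (Zone I, w=12) cum 112
  y=10 (Zone II, w=15) cum 127
  y=10 (Zone V, w=60) cum 187  ← median
  y=12 (Zone III, w=110) cum 297
  y=15 (Zone VI, w=50) cum 347
⇒ y* = 10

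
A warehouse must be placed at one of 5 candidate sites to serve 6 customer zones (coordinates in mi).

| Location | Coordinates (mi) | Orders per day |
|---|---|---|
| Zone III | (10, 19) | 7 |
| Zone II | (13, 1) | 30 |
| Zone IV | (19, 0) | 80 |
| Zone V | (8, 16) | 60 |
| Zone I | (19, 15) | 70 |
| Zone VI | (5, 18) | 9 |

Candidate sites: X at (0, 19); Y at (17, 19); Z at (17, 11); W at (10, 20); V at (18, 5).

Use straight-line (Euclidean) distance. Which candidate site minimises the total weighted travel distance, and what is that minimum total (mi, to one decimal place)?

Z, total 2347.8 mi

Total weighted distance at each candidate:
  X (0, 19): total = 4803.4
  Y (17, 19): total = 3121.2
  Z (17, 11): total = 2347.8
  W (10, 20): total = 3376.1
  V (18, 5): total = 2473.8
Minimum is at Z with total 2347.8 mi.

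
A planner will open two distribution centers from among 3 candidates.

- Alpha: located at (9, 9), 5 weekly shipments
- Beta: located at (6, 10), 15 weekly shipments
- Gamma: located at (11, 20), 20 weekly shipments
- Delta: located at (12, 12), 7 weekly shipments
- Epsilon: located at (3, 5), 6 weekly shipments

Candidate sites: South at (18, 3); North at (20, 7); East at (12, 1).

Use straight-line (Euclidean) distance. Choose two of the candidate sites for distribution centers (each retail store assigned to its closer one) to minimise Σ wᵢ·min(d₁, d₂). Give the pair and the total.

{North, East}, total 646.3

Evaluate every pair (each demand assigned to the nearer of the two):
  {North, East}: total = 646.3
  {South, East}: total = 707.5
  {South, North}: total = 735.5
Best pair: {North, East} with total 646.3.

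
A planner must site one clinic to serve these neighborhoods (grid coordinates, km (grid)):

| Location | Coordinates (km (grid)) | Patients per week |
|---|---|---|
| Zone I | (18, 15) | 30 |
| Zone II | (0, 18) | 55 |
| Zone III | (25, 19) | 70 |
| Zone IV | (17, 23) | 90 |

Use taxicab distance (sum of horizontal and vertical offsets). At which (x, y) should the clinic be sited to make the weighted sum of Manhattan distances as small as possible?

(17, 19)

Manhattan distance separates: Σwᵢ(|x−xᵢ|+|y−yᵢ|) = Σwᵢ|x−xᵢ| + Σwᵢ|y−yᵢ|, so x and y are optimised independently as 1-D weighted medians.
Total weight W = 245; half = 122.5.
x-coordinate, sorted with cumulative weight:
  x=0 (Zone II, w=55) cum 55
  x=17 (Zone IV, w=90) cum 145  ← median
  x=18 (Zone I, w=30) cum 175
  x=25 (Zone III, w=70) cum 245
⇒ x* = 17
y-coordinate, sorted with cumulative weight:
  y=15 (Zone I, w=30) cum 30
  y=18 (Zone II, w=55) cum 85
  y=19 (Zone III, w=70) cum 155  ← median
  y=23 (Zone IV, w=90) cum 245
⇒ y* = 19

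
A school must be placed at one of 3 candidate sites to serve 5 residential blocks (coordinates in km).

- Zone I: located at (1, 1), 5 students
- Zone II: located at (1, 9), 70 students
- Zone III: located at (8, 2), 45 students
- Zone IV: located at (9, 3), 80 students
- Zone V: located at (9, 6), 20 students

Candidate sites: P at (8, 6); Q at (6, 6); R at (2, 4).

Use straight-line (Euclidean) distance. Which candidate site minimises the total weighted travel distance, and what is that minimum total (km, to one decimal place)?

Total weighted distance at each candidate:
  P (8, 6): total = 1029.1
  Q (6, 6): total = 1044.2
  R (2, 4): total = 1368.6
Minimum is at P with total 1029.1 km.

P, total 1029.1 km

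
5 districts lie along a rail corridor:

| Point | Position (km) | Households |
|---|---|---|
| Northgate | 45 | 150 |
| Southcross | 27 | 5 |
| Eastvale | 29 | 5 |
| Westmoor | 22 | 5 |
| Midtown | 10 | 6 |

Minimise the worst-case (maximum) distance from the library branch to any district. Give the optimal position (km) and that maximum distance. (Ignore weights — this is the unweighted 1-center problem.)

The 1-center on a line is the midpoint of the two extreme points: leftmost at 10, rightmost at 45.
Optimal location = (10 + 45)/2 = 27.5; maximum distance = (45 − 10)/2 = 17.5.

location 27.5, max distance 17.5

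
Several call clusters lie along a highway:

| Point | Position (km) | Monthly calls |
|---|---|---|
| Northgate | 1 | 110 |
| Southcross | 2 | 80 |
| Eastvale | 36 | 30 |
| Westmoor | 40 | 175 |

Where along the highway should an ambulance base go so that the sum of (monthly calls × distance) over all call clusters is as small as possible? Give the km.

x = 36

For a sum of weighted absolute distances on a line, the optimum is the weighted median (not the mean). Total weight W = 395; half-weight = 197.5.
Sort by position and accumulate weight:
  km 1 (Northgate, w=110) → cum 110
  km 2 (Southcross, w=80) → cum 190
  km 36 (Eastvale, w=30) → cum 220  ≥ 197.5 → median here
  km 40 (Westmoor, w=175) → cum 395
Optimal location: km 36.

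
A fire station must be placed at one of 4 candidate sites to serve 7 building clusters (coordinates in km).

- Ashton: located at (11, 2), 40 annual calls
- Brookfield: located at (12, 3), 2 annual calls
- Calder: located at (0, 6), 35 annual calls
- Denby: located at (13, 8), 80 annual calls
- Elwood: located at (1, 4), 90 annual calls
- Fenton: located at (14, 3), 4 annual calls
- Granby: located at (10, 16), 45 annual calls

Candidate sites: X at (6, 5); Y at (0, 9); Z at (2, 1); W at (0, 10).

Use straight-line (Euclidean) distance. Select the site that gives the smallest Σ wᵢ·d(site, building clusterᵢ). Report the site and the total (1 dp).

Total weighted distance at each candidate:
  X (6, 5): total = 2086.7
  Y (0, 9): total = 2765.6
  Z (2, 1): total = 2712.4
  W (0, 10): total = 2898.9
Minimum is at X with total 2086.7 km.

X, total 2086.7 km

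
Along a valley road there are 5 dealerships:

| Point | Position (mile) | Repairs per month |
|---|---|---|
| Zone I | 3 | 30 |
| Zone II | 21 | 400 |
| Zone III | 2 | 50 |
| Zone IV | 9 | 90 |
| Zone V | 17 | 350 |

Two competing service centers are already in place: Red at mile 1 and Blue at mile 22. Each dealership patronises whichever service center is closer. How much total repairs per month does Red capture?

The indifferent point is the midpoint (1+22)/2 = 11.5; dealerships left of it (closer to Red at 1) go to Red, those right go to Blue.
  Zone III at 2 (w=50) → Red
  Zone I at 3 (w=30) → Red
  Zone IV at 9 (w=90) → Red
  Zone V at 17 (w=350) → Blue
  Zone II at 21 (w=400) → Blue
Red captures 170; Blue captures 750.

170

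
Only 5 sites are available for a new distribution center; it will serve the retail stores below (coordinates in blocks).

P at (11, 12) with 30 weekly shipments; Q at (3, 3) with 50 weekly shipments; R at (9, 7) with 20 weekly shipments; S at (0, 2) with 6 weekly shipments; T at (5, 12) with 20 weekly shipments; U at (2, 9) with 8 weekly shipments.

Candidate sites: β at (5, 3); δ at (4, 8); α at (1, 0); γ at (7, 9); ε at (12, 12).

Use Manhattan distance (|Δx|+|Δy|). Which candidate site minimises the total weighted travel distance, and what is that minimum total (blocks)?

Total weighted distance at each candidate:
  β (5, 3): total = 998
  δ (4, 8): total = 934
  α (1, 0): total = 1628
  γ (7, 9): total = 1014
  ε (12, 12): total = 1466
Minimum is at δ with total 934 blocks.

δ, total 934 blocks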